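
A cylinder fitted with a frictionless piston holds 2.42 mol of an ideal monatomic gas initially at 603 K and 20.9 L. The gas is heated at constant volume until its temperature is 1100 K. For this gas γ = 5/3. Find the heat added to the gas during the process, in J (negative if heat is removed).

P₁ = nRT₁/V₁ = 2.42×8.314×603/20.9 = 580 kPa.
Isochoric: V stays 20.9 L; P/T = const ⇒ T₂ = 1100 K, P₂ = 1060 kPa.
W = 0 (no volume change).
ΔU = nCvΔT = 2.42×12.5×(1100−603) = 15000 J.
Q = ΔU = 15000 J.

15000 J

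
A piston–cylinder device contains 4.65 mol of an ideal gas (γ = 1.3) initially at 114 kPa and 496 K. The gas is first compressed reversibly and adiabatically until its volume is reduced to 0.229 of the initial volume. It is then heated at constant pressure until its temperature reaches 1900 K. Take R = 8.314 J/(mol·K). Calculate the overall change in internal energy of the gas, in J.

V₁ = nRT₁/P₁ = 4.65×8.314×496/114 = 168 L.
Step 1 — Adiabatic: TV^(γ−1) = const ⇒ T₂ = 496×(4.37)^0.300 = 772 K; PV^γ = const ⇒ P₂ = 775 kPa.
ΔU = nCvΔT = 4.65×27.7×(772−496) = 35500 J.
Q = 0 for an adiabatic process, so W = −ΔU = -35500 J.
State after step 1: P = 775 kPa, V = 38.5 L, T = 772 K.
Step 2 — Isobaric: P stays 775 kPa; V/T = const ⇒ T₂ = 1900 K, V₂ = 94.8 L.
W = PΔV = 775×(94.8−38.5) kPa·L = 43600 J.
ΔU = nCvΔT = 4.65×27.7×(1900−772) = 145000 J.
Q = ΔU + W = nCpΔT = 189000 J.
Net over both steps: W = 8070 J, Q = 189000 J, ΔU = 181000 J.

181000 J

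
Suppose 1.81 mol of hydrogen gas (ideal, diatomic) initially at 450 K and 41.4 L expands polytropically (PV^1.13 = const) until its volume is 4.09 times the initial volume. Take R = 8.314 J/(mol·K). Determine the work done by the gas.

P₁ = nRT₁/V₁ = 1.81×8.314×450/41.4 = 164 kPa.
Polytropic n=1.13: T₂ = T₁(V₁/V₂)^(n−1) = 450×(0.244)^0.13 = 375 K; P₂ = P₁(V₁/V₂)^n = 33.3 kPa.
W = (P₁V₁−P₂V₂)/(n−1) = (164×41.4−33.3×169)/0.13 = 8720 J.

8720 J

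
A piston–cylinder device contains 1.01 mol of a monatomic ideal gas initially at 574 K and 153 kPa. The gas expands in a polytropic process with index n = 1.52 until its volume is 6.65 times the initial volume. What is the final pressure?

V₁ = nRT₁/P₁ = 1.01×8.314×574/153 = 31.5 L.
Polytropic n=1.52: T₂ = T₁(V₁/V₂)^(n−1) = 574×(0.150)^0.52 = 214 K; P₂ = P₁(V₁/V₂)^n = 8.59 kPa.

8.59 kPa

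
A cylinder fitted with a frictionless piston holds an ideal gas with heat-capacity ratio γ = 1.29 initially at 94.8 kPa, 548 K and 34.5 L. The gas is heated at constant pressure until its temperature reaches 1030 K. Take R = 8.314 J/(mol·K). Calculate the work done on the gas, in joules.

-2880 J

n = P₁V₁/(RT₁) = 94.8×34.5/(8.314×548) = 0.718 mol.
Isobaric: P stays 94.8 kPa; V/T = const ⇒ T₂ = 1030 K, V₂ = 64.8 L.
W = PΔV = 94.8×(64.8−34.5) kPa·L = 2880 J.
Work done on the gas = −W_by = -2880 J.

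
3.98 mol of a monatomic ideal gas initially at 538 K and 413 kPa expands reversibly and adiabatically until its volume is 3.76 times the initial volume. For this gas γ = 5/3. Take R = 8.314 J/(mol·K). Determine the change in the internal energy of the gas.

-15700 J

V₁ = nRT₁/P₁ = 3.98×8.314×538/413 = 43.1 L.
Adiabatic: TV^(γ−1) = const ⇒ T₂ = 538×(0.266)^0.667 = 222 K; PV^γ = const ⇒ P₂ = 45.4 kPa.
For an ideal gas ΔU = nCvΔT with Cv = (3/2)R = 12.5 J/(mol·K).
ΔU = 3.98×12.5×(222−538) = -15700 J.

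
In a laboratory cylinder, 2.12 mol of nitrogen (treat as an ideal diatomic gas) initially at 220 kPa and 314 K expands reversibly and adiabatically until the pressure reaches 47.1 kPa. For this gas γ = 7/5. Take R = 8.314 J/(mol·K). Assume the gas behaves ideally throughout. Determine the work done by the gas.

4930 J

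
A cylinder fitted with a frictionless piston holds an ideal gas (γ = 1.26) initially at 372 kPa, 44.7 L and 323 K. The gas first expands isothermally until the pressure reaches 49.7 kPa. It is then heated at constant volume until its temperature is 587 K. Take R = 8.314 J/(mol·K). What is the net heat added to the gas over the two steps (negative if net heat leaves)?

85700 J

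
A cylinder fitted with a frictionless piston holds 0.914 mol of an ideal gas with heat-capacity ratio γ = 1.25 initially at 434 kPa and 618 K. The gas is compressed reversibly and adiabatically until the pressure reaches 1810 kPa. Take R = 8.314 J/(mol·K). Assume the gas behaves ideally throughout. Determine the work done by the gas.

-6210 J

V₁ = nRT₁/P₁ = 0.914×8.314×618/434 = 10.8 L.
Adiabatic: T₂/T₁ = (P₂/P₁)^((γ−1)/γ) ⇒ T₂ = 618×(4.17)^0.200 = 822 K; V₂ = 3.45 L.
ΔU = nCvΔT = 0.914×33.3×(822−618) = 6210 J.
Q = 0 for an adiabatic process, so W = −ΔU = -6210 J.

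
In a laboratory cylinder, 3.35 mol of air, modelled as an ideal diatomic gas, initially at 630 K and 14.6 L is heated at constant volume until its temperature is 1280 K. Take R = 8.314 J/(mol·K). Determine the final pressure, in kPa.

2440 kPa

P₁ = nRT₁/V₁ = 3.35×8.314×630/14.6 = 1200 kPa.
Isochoric: V stays 14.6 L; P/T = const ⇒ T₂ = 1280 K, P₂ = 2440 kPa.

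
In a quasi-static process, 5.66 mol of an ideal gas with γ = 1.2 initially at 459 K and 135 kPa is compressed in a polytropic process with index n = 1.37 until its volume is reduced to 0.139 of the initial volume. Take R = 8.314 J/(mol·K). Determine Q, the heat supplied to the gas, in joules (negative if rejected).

53400 J

V₁ = nRT₁/P₁ = 5.66×8.314×459/135 = 160 L.
Polytropic n=1.37: T₂ = T₁(V₁/V₂)^(n−1) = 459×(7.19)^0.37 = 953 K; P₂ = P₁(V₁/V₂)^n = 2020 kPa.
W = (P₁V₁−P₂V₂)/(n−1) = (135×160−2020×22.2)/0.37 = -62800 J.
ΔU = nCvΔT = 5.66×41.6×(953−459) = 116000 J.
Q = ΔU + W = 53400 J.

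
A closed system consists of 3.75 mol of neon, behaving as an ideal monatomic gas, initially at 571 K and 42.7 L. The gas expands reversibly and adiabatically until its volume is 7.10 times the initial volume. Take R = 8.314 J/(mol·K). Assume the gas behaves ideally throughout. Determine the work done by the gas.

P₁ = nRT₁/V₁ = 3.75×8.314×571/42.7 = 417 kPa.
Adiabatic: TV^(γ−1) = const ⇒ T₂ = 571×(0.141)^0.667 = 155 K; PV^γ = const ⇒ P₂ = 15.9 kPa.
ΔU = nCvΔT = 3.75×12.5×(155−571) = -19500 J.
Q = 0 for an adiabatic process, so W = −ΔU = 19500 J.

19500 J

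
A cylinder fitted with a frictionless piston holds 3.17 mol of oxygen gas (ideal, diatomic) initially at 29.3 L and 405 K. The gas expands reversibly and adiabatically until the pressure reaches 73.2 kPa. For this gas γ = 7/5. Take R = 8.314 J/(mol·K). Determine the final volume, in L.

P₁ = nRT₁/V₁ = 3.17×8.314×405/29.3 = 364 kPa.
Adiabatic: T₂/T₁ = (P₂/P₁)^((γ−1)/γ) ⇒ T₂ = 405×(0.201)^0.286 = 256 K; V₂ = 92.2 L.

92.2 L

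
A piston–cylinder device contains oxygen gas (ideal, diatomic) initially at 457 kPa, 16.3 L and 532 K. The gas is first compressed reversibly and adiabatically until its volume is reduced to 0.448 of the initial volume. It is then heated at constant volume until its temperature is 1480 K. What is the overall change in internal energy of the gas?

33200 J

n = P₁V₁/(RT₁) = 457×16.3/(8.314×532) = 1.68 mol.
Step 1 — Adiabatic: TV^(γ−1) = const ⇒ T₂ = 532×(2.23)^0.400 = 734 K; PV^γ = const ⇒ P₂ = 1410 kPa.
ΔU = nCvΔT = 1.68×20.8×(734−532) = 7050 J.
Q = 0 for an adiabatic process, so W = −ΔU = -7050 J.
State after step 1: P = 1410 kPa, V = 7.30 L, T = 734 K.
Step 2 — Isochoric: V stays 7.30 L; P/T = const ⇒ T₂ = 1480 K, P₂ = 2840 kPa.
W = 0 (no volume change).
ΔU = nCvΔT = 1.68×20.8×(1480−734) = 26100 J.
Q = ΔU = 26100 J.
Net over both steps: W = -7050 J, Q = 26100 J, ΔU = 33200 J.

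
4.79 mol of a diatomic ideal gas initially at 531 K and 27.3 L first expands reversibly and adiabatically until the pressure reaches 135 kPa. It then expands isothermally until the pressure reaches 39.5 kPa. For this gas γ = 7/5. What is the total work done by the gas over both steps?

P₁ = nRT₁/V₁ = 4.79×8.314×531/27.3 = 775 kPa.
Step 1 — Adiabatic: T₂/T₁ = (P₂/P₁)^((γ−1)/γ) ⇒ T₂ = 531×(0.174)^0.286 = 322 K; V₂ = 95.1 L.
ΔU = nCvΔT = 4.79×20.8×(322−531) = -20800 J.
Q = 0 for an adiabatic process, so W = −ΔU = 20800 J.
State after step 1: P = 135 kPa, V = 95.1 L, T = 322 K.
Step 2 — Isothermal: T stays 322 K; PV = const ⇒ V₂ = 325 L, P₂ = 39.5 kPa.
ΔU = 0 (ideal gas, T constant).
W = nRT ln(V₂/V₁) = 4.79×8.314×322×ln(3.42) = 15800 J.
Q = ΔU + W = 15800 J.
Net over both steps: W = 36600 J, Q = 15800 J, ΔU = -20800 J.

36600 J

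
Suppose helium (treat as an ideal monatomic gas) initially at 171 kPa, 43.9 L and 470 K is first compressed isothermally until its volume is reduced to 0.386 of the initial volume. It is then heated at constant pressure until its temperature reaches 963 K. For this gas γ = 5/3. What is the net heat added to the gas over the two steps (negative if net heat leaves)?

n = P₁V₁/(RT₁) = 171×43.9/(8.314×470) = 1.92 mol.
Step 1 — Isothermal: T stays 470 K; PV = const ⇒ V₂ = 16.9 L, P₂ = 443 kPa.
ΔU = 0 (ideal gas, T constant).
W = nRT ln(V₂/V₁) = 1.92×8.314×470×ln(0.386) = -7150 J.
Q = ΔU + W = -7150 J.
State after step 1: P = 443 kPa, V = 16.9 L, T = 470 K.
Step 2 — Isobaric: P stays 443 kPa; V/T = const ⇒ T₂ = 963 K, V₂ = 34.7 L.
W = PΔV = 443×(34.7−16.9) kPa·L = 7870 J.
ΔU = nCvΔT = 1.92×12.5×(963−470) = 11800 J.
Q = ΔU + W = nCpΔT = 19700 J.
Net over both steps: W = 728 J, Q = 12500 J, ΔU = 11800 J.

12500 J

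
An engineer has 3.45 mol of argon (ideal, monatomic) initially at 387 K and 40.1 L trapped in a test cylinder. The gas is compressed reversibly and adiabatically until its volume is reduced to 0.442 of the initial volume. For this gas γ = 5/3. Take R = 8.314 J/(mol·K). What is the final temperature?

667 K

P₁ = nRT₁/V₁ = 3.45×8.314×387/40.1 = 277 kPa.
Adiabatic: TV^(γ−1) = const ⇒ T₂ = 387×(2.26)^0.667 = 667 K; PV^γ = const ⇒ P₂ = 1080 kPa.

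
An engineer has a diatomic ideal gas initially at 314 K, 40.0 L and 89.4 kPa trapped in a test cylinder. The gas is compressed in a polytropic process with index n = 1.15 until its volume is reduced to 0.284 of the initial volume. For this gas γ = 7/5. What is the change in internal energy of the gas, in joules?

n = P₁V₁/(RT₁) = 89.4×40.0/(8.314×314) = 1.37 mol.
Polytropic n=1.15: T₂ = T₁(V₁/V₂)^(n−1) = 314×(3.52)^0.15 = 379 K; P₂ = P₁(V₁/V₂)^n = 380 kPa.
For an ideal gas ΔU = nCvΔT with Cv = (5/2)R = 20.8 J/(mol·K).
ΔU = 1.37×20.8×(379−314) = 1860 J.

1860 J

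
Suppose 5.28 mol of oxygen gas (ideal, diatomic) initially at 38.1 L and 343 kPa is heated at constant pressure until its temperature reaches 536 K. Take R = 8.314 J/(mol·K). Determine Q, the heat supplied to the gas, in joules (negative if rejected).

T₁ = P₁V₁/(nR) = 343×38.1/(5.28×8.314) = 298 K.
Isobaric: P stays 343 kPa; V/T = const ⇒ T₂ = 536 K, V₂ = 68.6 L.
W = PΔV = 343×(68.6−38.1) kPa·L = 10500 J.
ΔU = nCvΔT = 5.28×20.8×(536−298) = 26200 J.
Q = ΔU + W = nCpΔT = 36600 J.

36600 J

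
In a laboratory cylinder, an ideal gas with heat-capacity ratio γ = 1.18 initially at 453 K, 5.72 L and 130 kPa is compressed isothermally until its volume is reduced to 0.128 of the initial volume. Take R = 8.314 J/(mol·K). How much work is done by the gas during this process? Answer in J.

-1530 J

n = P₁V₁/(RT₁) = 130×5.72/(8.314×453) = 0.197 mol.
Isothermal: T stays 453 K; PV = const ⇒ V₂ = 0.732 L, P₂ = 1020 kPa.
W = nRT ln(V₂/V₁) = 0.197×8.314×453×ln(0.128) = -1530 J.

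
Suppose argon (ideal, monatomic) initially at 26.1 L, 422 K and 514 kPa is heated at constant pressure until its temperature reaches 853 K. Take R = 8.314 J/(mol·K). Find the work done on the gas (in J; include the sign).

-13700 J

n = P₁V₁/(RT₁) = 514×26.1/(8.314×422) = 3.82 mol.
Isobaric: P stays 514 kPa; V/T = const ⇒ T₂ = 853 K, V₂ = 52.8 L.
W = PΔV = 514×(52.8−26.1) kPa·L = 13700 J.
Work done on the gas = −W_by = -13700 J.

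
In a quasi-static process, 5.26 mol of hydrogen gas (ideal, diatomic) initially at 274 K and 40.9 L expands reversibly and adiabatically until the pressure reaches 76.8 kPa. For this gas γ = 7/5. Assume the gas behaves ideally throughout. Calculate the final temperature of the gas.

187 K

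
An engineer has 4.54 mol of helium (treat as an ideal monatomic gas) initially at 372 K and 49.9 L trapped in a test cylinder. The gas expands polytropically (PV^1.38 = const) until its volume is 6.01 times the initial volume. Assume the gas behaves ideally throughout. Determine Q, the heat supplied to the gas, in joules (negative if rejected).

P₁ = nRT₁/V₁ = 4.54×8.314×372/49.9 = 281 kPa.
Polytropic n=1.38: T₂ = T₁(V₁/V₂)^(n−1) = 372×(0.166)^0.38 = 188 K; P₂ = P₁(V₁/V₂)^n = 23.7 kPa.
W = (P₁V₁−P₂V₂)/(n−1) = (281×49.9−23.7×300)/0.38 = 18300 J.
ΔU = nCvΔT = 4.54×12.5×(188−372) = -10400 J.
Q = ΔU + W = 7850 J.

7850 J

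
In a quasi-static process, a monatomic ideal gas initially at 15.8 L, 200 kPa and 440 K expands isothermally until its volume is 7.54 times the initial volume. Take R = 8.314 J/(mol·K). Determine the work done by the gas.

6380 J

n = P₁V₁/(RT₁) = 200×15.8/(8.314×440) = 0.864 mol.
Isothermal: T stays 440 K; PV = const ⇒ V₂ = 119 L, P₂ = 26.5 kPa.
W = nRT ln(V₂/V₁) = 0.864×8.314×440×ln(7.54) = 6380 J.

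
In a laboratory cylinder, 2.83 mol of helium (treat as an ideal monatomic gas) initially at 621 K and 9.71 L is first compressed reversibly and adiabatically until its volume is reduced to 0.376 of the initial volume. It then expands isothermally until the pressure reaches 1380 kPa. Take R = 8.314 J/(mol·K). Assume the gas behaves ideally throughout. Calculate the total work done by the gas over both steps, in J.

28000 J

P₁ = nRT₁/V₁ = 2.83×8.314×621/9.71 = 1500 kPa.
Step 1 — Adiabatic: TV^(γ−1) = const ⇒ T₂ = 621×(2.66)^0.667 = 1190 K; PV^γ = const ⇒ P₂ = 7680 kPa.
ΔU = nCvΔT = 2.83×12.5×(1190−621) = 20200 J.
Q = 0 for an adiabatic process, so W = −ΔU = -20200 J.
State after step 1: P = 7680 kPa, V = 3.65 L, T = 1190 K.
Step 2 — Isothermal: T stays 1190 K; PV = const ⇒ V₂ = 20.3 L, P₂ = 1380 kPa.
ΔU = 0 (ideal gas, T constant).
W = nRT ln(V₂/V₁) = 2.83×8.314×1190×ln(5.57) = 48200 J.
Q = ΔU + W = 48200 J.
Net over both steps: W = 28000 J, Q = 48200 J, ΔU = 20200 J.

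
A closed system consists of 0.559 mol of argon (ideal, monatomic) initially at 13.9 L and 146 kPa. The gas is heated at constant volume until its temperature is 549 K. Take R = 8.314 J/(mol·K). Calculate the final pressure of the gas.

184 kPa

T₁ = P₁V₁/(nR) = 146×13.9/(0.559×8.314) = 437 K.
Isochoric: V stays 13.9 L; P/T = const ⇒ T₂ = 549 K, P₂ = 184 kPa.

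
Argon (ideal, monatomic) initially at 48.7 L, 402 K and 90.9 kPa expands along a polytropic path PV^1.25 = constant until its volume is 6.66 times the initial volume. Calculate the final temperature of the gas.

250 K

Polytropic n=1.25: T₂ = T₁(V₁/V₂)^(n−1) = 402×(0.150)^0.25 = 250 K; P₂ = P₁(V₁/V₂)^n = 8.50 kPa.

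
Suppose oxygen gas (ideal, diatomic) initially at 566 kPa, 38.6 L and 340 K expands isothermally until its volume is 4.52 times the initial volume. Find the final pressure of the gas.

Isothermal: T stays 340 K; PV = const ⇒ V₂ = 174 L, P₂ = 125 kPa.

125 kPa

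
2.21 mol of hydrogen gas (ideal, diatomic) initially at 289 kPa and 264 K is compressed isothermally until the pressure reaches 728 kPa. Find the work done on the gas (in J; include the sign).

V₁ = nRT₁/P₁ = 2.21×8.314×264/289 = 16.8 L.
Isothermal: T stays 264 K; PV = const ⇒ V₂ = 6.66 L, P₂ = 728 kPa.
W = nRT ln(V₂/V₁) = 2.21×8.314×264×ln(0.397) = -4480 J.
Work done on the gas = −W_by = 4480 J.

4480 J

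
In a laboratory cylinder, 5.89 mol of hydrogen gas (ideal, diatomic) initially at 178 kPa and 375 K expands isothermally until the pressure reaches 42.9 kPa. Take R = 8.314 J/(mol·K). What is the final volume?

V₁ = nRT₁/P₁ = 5.89×8.314×375/178 = 103 L.
Isothermal: T stays 375 K; PV = const ⇒ V₂ = 428 L, P₂ = 42.9 kPa.

428 L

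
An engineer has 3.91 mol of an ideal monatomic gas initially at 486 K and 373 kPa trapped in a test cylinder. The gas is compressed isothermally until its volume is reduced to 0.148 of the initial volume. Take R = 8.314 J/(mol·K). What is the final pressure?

2520 kPa

V₁ = nRT₁/P₁ = 3.91×8.314×486/373 = 42.4 L.
Isothermal: T stays 486 K; PV = const ⇒ V₂ = 6.27 L, P₂ = 2520 kPa.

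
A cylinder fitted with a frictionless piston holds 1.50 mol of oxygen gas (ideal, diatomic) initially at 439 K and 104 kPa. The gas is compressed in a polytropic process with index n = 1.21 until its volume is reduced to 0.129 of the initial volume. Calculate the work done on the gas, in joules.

14000 J

V₁ = nRT₁/P₁ = 1.50×8.314×439/104 = 52.6 L.
Polytropic n=1.21: T₂ = T₁(V₁/V₂)^(n−1) = 439×(7.75)^0.21 = 675 K; P₂ = P₁(V₁/V₂)^n = 1240 kPa.
W = (P₁V₁−P₂V₂)/(n−1) = (104×52.6−1240×6.79)/0.21 = -14000 J.
Work done on the gas = −W_by = 14000 J.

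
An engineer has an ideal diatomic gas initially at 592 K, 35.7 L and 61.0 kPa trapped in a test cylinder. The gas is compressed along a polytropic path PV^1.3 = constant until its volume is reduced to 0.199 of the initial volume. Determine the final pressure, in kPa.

498 kPa

Polytropic n=1.3: T₂ = T₁(V₁/V₂)^(n−1) = 592×(5.03)^0.30 = 961 K; P₂ = P₁(V₁/V₂)^n = 498 kPa.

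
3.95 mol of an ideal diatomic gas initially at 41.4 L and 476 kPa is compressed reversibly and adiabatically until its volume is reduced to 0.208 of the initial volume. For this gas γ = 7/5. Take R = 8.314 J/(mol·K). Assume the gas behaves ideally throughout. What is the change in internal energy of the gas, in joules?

43100 J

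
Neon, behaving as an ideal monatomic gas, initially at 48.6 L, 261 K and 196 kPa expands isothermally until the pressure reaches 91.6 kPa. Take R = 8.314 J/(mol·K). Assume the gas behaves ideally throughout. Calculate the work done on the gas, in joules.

-7250 J

n = P₁V₁/(RT₁) = 196×48.6/(8.314×261) = 4.39 mol.
Isothermal: T stays 261 K; PV = const ⇒ V₂ = 104 L, P₂ = 91.6 kPa.
W = nRT ln(V₂/V₁) = 4.39×8.314×261×ln(2.14) = 7250 J.
Work done on the gas = −W_by = -7250 J.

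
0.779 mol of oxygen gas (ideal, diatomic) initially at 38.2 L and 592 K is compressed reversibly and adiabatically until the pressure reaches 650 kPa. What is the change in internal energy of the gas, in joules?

P₁ = nRT₁/V₁ = 0.779×8.314×592/38.2 = 100 kPa.
Adiabatic: T₂/T₁ = (P₂/P₁)^((γ−1)/γ) ⇒ T₂ = 592×(6.48)^0.286 = 1010 K; V₂ = 10.1 L.
For an ideal gas ΔU = nCvΔT with Cv = (5/2)R = 20.8 J/(mol·K).
ΔU = 0.779×20.8×(1010−592) = 6760 J.

6760 J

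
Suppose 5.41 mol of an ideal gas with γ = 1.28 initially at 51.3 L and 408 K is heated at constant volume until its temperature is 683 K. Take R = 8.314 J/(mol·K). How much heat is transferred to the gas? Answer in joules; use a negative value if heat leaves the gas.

P₁ = nRT₁/V₁ = 5.41×8.314×408/51.3 = 358 kPa.
Isochoric: V stays 51.3 L; P/T = const ⇒ T₂ = 683 K, P₂ = 599 kPa.
W = 0 (no volume change).
ΔU = nCvΔT = 5.41×29.7×(683−408) = 44200 J.
Q = ΔU = 44200 J.

44200 J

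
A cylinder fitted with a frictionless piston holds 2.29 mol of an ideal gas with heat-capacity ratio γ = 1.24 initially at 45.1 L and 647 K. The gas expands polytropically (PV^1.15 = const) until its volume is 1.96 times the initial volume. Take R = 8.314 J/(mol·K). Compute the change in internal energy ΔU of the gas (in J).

-4930 J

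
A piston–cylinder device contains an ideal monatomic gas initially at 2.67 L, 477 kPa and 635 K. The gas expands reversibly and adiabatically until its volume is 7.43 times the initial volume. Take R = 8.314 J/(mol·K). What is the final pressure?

16.9 kPa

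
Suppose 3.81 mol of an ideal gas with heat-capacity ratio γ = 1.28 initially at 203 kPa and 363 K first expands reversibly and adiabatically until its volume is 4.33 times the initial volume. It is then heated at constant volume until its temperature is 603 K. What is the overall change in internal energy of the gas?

V₁ = nRT₁/P₁ = 3.81×8.314×363/203 = 56.6 L.
Step 1 — Adiabatic: TV^(γ−1) = const ⇒ T₂ = 363×(0.231)^0.280 = 241 K; PV^γ = const ⇒ P₂ = 31.1 kPa.
ΔU = nCvΔT = 3.81×29.7×(241−363) = -13800 J.
Q = 0 for an adiabatic process, so W = −ΔU = 13800 J.
State after step 1: P = 31.1 kPa, V = 245 L, T = 241 K.
Step 2 — Isochoric: V stays 245 L; P/T = const ⇒ T₂ = 603 K, P₂ = 77.9 kPa.
W = 0 (no volume change).
ΔU = nCvΔT = 3.81×29.7×(603−241) = 41000 J.
Q = ΔU = 41000 J.
Net over both steps: W = 13800 J, Q = 41000 J, ΔU = 27200 J.

27200 J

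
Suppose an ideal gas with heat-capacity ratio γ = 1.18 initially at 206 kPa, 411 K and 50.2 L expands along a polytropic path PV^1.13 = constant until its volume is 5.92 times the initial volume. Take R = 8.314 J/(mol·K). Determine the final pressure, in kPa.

27.6 kPa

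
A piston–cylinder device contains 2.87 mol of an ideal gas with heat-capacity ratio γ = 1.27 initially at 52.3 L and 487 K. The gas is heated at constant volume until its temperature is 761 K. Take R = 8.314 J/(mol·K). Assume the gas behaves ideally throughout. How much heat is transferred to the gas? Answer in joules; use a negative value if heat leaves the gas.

24200 J

P₁ = nRT₁/V₁ = 2.87×8.314×487/52.3 = 222 kPa.
Isochoric: V stays 52.3 L; P/T = const ⇒ T₂ = 761 K, P₂ = 347 kPa.
W = 0 (no volume change).
ΔU = nCvΔT = 2.87×30.8×(761−487) = 24200 J.
Q = ΔU = 24200 J.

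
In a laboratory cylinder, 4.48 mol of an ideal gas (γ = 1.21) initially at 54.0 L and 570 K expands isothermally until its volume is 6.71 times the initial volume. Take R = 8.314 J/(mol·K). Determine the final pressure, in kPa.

58.6 kPa

P₁ = nRT₁/V₁ = 4.48×8.314×570/54.0 = 393 kPa.
Isothermal: T stays 570 K; PV = const ⇒ V₂ = 362 L, P₂ = 58.6 kPa.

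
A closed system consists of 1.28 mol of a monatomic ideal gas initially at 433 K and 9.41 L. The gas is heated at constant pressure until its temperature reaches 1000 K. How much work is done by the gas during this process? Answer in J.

P₁ = nRT₁/V₁ = 1.28×8.314×433/9.41 = 490 kPa.
Isobaric: P stays 490 kPa; V/T = const ⇒ T₂ = 1000 K, V₂ = 21.7 L.
W = PΔV = 490×(21.7−9.41) kPa·L = 6030 J.

6030 J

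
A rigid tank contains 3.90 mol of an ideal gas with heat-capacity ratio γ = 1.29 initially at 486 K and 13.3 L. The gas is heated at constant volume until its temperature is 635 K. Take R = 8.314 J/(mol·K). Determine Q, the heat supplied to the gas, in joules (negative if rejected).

16700 J

P₁ = nRT₁/V₁ = 3.90×8.314×486/13.3 = 1180 kPa.
Isochoric: V stays 13.3 L; P/T = const ⇒ T₂ = 635 K, P₂ = 1550 kPa.
W = 0 (no volume change).
ΔU = nCvΔT = 3.90×28.7×(635−486) = 16700 J.
Q = ΔU = 16700 J.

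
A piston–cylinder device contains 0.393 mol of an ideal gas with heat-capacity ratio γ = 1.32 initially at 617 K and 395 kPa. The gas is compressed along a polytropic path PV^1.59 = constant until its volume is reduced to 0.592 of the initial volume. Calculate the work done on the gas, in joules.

V₁ = nRT₁/P₁ = 0.393×8.314×617/395 = 5.10 L.
Polytropic n=1.59: T₂ = T₁(V₁/V₂)^(n−1) = 617×(1.69)^0.59 = 841 K; P₂ = P₁(V₁/V₂)^n = 909 kPa.
W = (P₁V₁−P₂V₂)/(n−1) = (395×5.10−909×3.02)/0.59 = -1240 J.
Work done on the gas = −W_by = 1240 J.

1240 J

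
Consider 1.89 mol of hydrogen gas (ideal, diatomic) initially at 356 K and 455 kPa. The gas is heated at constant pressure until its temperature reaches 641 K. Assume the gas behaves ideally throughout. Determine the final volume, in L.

V₁ = nRT₁/P₁ = 1.89×8.314×356/455 = 12.3 L.
Isobaric: P stays 455 kPa; V/T = const ⇒ T₂ = 641 K, V₂ = 22.1 L.

22.1 L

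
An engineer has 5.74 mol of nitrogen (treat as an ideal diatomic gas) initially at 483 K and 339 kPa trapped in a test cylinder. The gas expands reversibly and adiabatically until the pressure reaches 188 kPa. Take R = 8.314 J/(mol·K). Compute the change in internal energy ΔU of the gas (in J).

-8930 J

V₁ = nRT₁/P₁ = 5.74×8.314×483/339 = 68.0 L.
Adiabatic: T₂/T₁ = (P₂/P₁)^((γ−1)/γ) ⇒ T₂ = 483×(0.555)^0.286 = 408 K; V₂ = 104 L.
For an ideal gas ΔU = nCvΔT with Cv = (5/2)R = 20.8 J/(mol·K).
ΔU = 5.74×20.8×(408−483) = -8930 J.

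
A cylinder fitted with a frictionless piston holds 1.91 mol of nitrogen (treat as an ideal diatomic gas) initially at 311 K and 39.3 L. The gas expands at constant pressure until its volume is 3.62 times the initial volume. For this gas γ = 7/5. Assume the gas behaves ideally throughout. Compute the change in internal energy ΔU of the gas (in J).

P₁ = nRT₁/V₁ = 1.91×8.314×311/39.3 = 126 kPa.
Isobaric: P stays 126 kPa; V/T = const ⇒ T₂ = 1130 K, V₂ = 142 L.
For an ideal gas ΔU = nCvΔT with Cv = (5/2)R = 20.8 J/(mol·K).
ΔU = 1.91×20.8×(1130−311) = 32300 J.

32300 J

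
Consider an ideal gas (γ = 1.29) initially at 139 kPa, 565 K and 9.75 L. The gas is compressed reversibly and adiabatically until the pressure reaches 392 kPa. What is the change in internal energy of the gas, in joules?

1230 J

n = P₁V₁/(RT₁) = 139×9.75/(8.314×565) = 0.289 mol.
Adiabatic: T₂/T₁ = (P₂/P₁)^((γ−1)/γ) ⇒ T₂ = 565×(2.82)^0.225 = 713 K; V₂ = 4.36 L.
For an ideal gas ΔU = nCvΔT with Cv = R/(γ−1) = 28.7 J/(mol·K).
ΔU = 0.289×28.7×(713−565) = 1230 J.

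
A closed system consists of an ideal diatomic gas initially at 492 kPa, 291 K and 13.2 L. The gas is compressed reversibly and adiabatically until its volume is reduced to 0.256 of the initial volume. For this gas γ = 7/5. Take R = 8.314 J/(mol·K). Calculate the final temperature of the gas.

502 K

Adiabatic: TV^(γ−1) = const ⇒ T₂ = 291×(3.91)^0.400 = 502 K; PV^γ = const ⇒ P₂ = 3310 kPa.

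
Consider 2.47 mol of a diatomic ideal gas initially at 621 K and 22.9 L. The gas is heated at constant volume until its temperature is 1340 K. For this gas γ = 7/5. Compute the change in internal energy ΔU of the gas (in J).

P₁ = nRT₁/V₁ = 2.47×8.314×621/22.9 = 557 kPa.
Isochoric: V stays 22.9 L; P/T = const ⇒ T₂ = 1340 K, P₂ = 1200 kPa.
For an ideal gas ΔU = nCvΔT with Cv = (5/2)R = 20.8 J/(mol·K).
ΔU = 2.47×20.8×(1340−621) = 36900 J.

36900 J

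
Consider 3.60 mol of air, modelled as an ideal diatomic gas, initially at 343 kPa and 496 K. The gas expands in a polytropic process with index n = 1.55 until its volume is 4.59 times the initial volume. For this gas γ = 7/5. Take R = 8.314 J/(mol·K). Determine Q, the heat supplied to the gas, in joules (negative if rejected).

-5740 J

V₁ = nRT₁/P₁ = 3.60×8.314×496/343 = 43.3 L.
Polytropic n=1.55: T₂ = T₁(V₁/V₂)^(n−1) = 496×(0.218)^0.55 = 215 K; P₂ = P₁(V₁/V₂)^n = 32.3 kPa.
W = (P₁V₁−P₂V₂)/(n−1) = (343×43.3−32.3×199)/0.55 = 15300 J.
ΔU = nCvΔT = 3.60×20.8×(215−496) = -21100 J.
Q = ΔU + W = -5740 J.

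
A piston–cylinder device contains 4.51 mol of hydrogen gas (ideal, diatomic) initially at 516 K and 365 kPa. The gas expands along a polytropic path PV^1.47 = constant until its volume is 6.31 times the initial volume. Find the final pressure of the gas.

V₁ = nRT₁/P₁ = 4.51×8.314×516/365 = 53.0 L.
Polytropic n=1.47: T₂ = T₁(V₁/V₂)^(n−1) = 516×(0.158)^0.47 = 217 K; P₂ = P₁(V₁/V₂)^n = 24.3 kPa.

24.3 kPa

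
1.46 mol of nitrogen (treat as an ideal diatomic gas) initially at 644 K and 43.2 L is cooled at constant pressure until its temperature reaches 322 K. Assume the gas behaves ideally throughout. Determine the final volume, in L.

21.6 L

P₁ = nRT₁/V₁ = 1.46×8.314×644/43.2 = 181 kPa.
Isobaric: P stays 181 kPa; V/T = const ⇒ T₂ = 322 K, V₂ = 21.6 L.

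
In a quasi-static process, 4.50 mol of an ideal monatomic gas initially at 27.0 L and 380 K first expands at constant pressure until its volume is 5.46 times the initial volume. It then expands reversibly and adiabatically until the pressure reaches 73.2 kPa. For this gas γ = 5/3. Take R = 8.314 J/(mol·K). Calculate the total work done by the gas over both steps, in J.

P₁ = nRT₁/V₁ = 4.50×8.314×380/27.0 = 527 kPa.
Step 1 — Isobaric: P stays 527 kPa; V/T = const ⇒ T₂ = 2070 K, V₂ = 147 L.
W = PΔV = 527×(147−27.0) kPa·L = 63400 J.
ΔU = nCvΔT = 4.50×12.5×(2070−380) = 95100 J.
Q = ΔU + W = nCpΔT = 159000 J.
State after step 1: P = 527 kPa, V = 147 L, T = 2070 K.
Step 2 — Adiabatic: T₂/T₁ = (P₂/P₁)^((γ−1)/γ) ⇒ T₂ = 2070×(0.139)^0.400 = 942 K; V₂ = 482 L.
ΔU = nCvΔT = 4.50×12.5×(942−2070) = -63600 J.
Q = 0 for an adiabatic process, so W = −ΔU = 63600 J.
Net over both steps: W = 127000 J, Q = 159000 J, ΔU = 31600 J.

127000 J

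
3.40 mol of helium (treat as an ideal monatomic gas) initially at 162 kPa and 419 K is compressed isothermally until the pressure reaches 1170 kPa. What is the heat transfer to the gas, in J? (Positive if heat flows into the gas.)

-23400 J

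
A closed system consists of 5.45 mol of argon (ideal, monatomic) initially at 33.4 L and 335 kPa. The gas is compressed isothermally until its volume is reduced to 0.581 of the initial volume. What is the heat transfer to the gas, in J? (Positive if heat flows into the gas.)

T₁ = P₁V₁/(nR) = 335×33.4/(5.45×8.314) = 247 K.
Isothermal: T stays 247 K; PV = const ⇒ V₂ = 19.4 L, P₂ = 577 kPa.
ΔU = 0 (ideal gas, T constant).
W = nRT ln(V₂/V₁) = 5.45×8.314×247×ln(0.581) = -6080 J.
Q = ΔU + W = -6080 J.

-6080 J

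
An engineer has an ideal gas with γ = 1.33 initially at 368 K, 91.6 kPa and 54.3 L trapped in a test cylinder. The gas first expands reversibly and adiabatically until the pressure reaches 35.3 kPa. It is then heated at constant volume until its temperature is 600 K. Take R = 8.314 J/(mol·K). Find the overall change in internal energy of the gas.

9500 J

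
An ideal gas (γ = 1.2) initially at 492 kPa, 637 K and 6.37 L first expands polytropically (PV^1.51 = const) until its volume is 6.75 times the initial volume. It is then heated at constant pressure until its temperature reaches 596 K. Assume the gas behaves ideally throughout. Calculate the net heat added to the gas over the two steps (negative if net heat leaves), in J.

n = P₁V₁/(RT₁) = 492×6.37/(8.314×637) = 0.592 mol.
Step 1 — Polytropic n=1.51: T₂ = T₁(V₁/V₂)^(n−1) = 637×(0.148)^0.51 = 241 K; P₂ = P₁(V₁/V₂)^n = 27.5 kPa.
W = (P₁V₁−P₂V₂)/(n−1) = (492×6.37−27.5×43.0)/0.51 = 3820 J.
ΔU = nCvΔT = 0.592×41.6×(241−637) = -9750 J.
Q = ΔU + W = -5930 J.
State after step 1: P = 27.5 kPa, V = 43.0 L, T = 241 K.
Step 2 — Isobaric: P stays 27.5 kPa; V/T = const ⇒ T₂ = 596 K, V₂ = 107 L.
W = PΔV = 27.5×(107−43.0) kPa·L = 1750 J.
ΔU = nCvΔT = 0.592×41.6×(596−241) = 8740 J.
Q = ΔU + W = nCpΔT = 10500 J.
Net over both steps: W = 5570 J, Q = 4560 J, ΔU = -1010 J.

4560 J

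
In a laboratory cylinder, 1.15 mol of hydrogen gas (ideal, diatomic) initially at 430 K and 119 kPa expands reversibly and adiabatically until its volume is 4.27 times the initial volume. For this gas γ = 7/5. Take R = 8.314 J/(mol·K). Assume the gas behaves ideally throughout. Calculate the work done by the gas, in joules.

V₁ = nRT₁/P₁ = 1.15×8.314×430/119 = 34.5 L.
Adiabatic: TV^(γ−1) = const ⇒ T₂ = 430×(0.234)^0.400 = 241 K; PV^γ = const ⇒ P₂ = 15.6 kPa.
ΔU = nCvΔT = 1.15×20.8×(241−430) = -4530 J.
Q = 0 for an adiabatic process, so W = −ΔU = 4530 J.

4530 J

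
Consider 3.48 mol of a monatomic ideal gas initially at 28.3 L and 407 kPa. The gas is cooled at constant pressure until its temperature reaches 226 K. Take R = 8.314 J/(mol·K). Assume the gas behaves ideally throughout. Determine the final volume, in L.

16.1 L

T₁ = P₁V₁/(nR) = 407×28.3/(3.48×8.314) = 398 K.
Isobaric: P stays 407 kPa; V/T = const ⇒ T₂ = 226 K, V₂ = 16.1 L.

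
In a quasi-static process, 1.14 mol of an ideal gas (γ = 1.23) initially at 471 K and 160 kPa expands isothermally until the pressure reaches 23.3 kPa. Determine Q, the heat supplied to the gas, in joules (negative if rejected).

8600 J

V₁ = nRT₁/P₁ = 1.14×8.314×471/160 = 27.9 L.
Isothermal: T stays 471 K; PV = const ⇒ V₂ = 192 L, P₂ = 23.3 kPa.
ΔU = 0 (ideal gas, T constant).
W = nRT ln(V₂/V₁) = 1.14×8.314×471×ln(6.87) = 8600 J.
Q = ΔU + W = 8600 J.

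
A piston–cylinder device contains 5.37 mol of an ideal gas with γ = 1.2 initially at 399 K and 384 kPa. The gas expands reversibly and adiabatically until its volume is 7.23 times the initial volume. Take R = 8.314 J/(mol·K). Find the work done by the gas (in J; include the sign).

V₁ = nRT₁/P₁ = 5.37×8.314×399/384 = 46.4 L.
Adiabatic: TV^(γ−1) = const ⇒ T₂ = 399×(0.138)^0.200 = 269 K; PV^γ = const ⇒ P₂ = 35.8 kPa.
ΔU = nCvΔT = 5.37×41.6×(269−399) = -29100 J.
Q = 0 for an adiabatic process, so W = −ΔU = 29100 J.

29100 J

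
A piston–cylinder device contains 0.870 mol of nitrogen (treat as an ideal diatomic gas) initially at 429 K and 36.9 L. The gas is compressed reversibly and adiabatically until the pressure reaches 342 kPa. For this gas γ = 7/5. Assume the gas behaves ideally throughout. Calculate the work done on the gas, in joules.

P₁ = nRT₁/V₁ = 0.870×8.314×429/36.9 = 84.1 kPa.
Adiabatic: T₂/T₁ = (P₂/P₁)^((γ−1)/γ) ⇒ T₂ = 429×(4.07)^0.286 = 641 K; V₂ = 13.5 L.
ΔU = nCvΔT = 0.870×20.8×(641−429) = 3820 J.
Q = 0 for an adiabatic process, so W = −ΔU = -3820 J.
Work done on the gas = −W_by = 3820 J.

3820 J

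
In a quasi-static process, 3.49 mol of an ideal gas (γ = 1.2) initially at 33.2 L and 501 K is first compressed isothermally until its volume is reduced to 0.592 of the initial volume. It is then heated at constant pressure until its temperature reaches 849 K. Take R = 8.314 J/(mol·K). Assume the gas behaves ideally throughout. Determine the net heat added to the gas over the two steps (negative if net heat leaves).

53000 J

P₁ = nRT₁/V₁ = 3.49×8.314×501/33.2 = 438 kPa.
Step 1 — Isothermal: T stays 501 K; PV = const ⇒ V₂ = 19.7 L, P₂ = 740 kPa.
ΔU = 0 (ideal gas, T constant).
W = nRT ln(V₂/V₁) = 3.49×8.314×501×ln(0.592) = -7620 J.
Q = ΔU + W = -7620 J.
State after step 1: P = 740 kPa, V = 19.7 L, T = 501 K.
Step 2 — Isobaric: P stays 740 kPa; V/T = const ⇒ T₂ = 849 K, V₂ = 33.3 L.
W = PΔV = 740×(33.3−19.7) kPa·L = 10100 J.
ΔU = nCvΔT = 3.49×41.6×(849−501) = 50500 J.
Q = ΔU + W = nCpΔT = 60600 J.
Net over both steps: W = 2480 J, Q = 53000 J, ΔU = 50500 J.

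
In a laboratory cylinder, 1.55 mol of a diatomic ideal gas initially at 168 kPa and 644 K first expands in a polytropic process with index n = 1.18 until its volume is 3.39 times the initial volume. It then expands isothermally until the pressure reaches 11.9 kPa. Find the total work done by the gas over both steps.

V₁ = nRT₁/P₁ = 1.55×8.314×644/168 = 49.4 L.
Step 1 — Polytropic n=1.18: T₂ = T₁(V₁/V₂)^(n−1) = 644×(0.295)^0.18 = 517 K; P₂ = P₁(V₁/V₂)^n = 39.8 kPa.
W = (P₁V₁−P₂V₂)/(n−1) = (168×49.4−39.8×167)/0.18 = 9100 J.
ΔU = nCvΔT = 1.55×20.8×(517−644) = -4090 J.
Q = ΔU + W = 5000 J.
State after step 1: P = 39.8 kPa, V = 167 L, T = 517 K.
Step 2 — Isothermal: T stays 517 K; PV = const ⇒ V₂ = 560 L, P₂ = 11.9 kPa.
ΔU = 0 (ideal gas, T constant).
W = nRT ln(V₂/V₁) = 1.55×8.314×517×ln(3.34) = 8040 J.
Q = ΔU + W = 8040 J.
Net over both steps: W = 17100 J, Q = 13000 J, ΔU = -4090 J.

17100 J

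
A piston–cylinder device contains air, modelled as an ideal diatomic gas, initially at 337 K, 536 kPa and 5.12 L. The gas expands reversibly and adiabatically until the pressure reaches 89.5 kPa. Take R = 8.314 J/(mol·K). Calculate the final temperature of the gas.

Adiabatic: T₂/T₁ = (P₂/P₁)^((γ−1)/γ) ⇒ T₂ = 337×(0.167)^0.286 = 202 K; V₂ = 18.4 L.

202 K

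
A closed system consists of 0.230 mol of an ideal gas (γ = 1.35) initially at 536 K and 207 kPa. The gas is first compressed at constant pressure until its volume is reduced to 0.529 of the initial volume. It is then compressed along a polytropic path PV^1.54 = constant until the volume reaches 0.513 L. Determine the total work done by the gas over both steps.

-1900 J

V₁ = nRT₁/P₁ = 0.230×8.314×536/207 = 4.95 L.
Step 1 — Isobaric: P stays 207 kPa; V/T = const ⇒ T₂ = 284 K, V₂ = 2.62 L.
W = PΔV = 207×(2.62−4.95) kPa·L = -483 J.
ΔU = nCvΔT = 0.230×23.8×(284−536) = -1380 J.
Q = ΔU + W = nCpΔT = -1860 J.
State after step 1: P = 207 kPa, V = 2.62 L, T = 284 K.
Step 2 — Polytropic n=1.54: T₂ = T₁(V₁/V₂)^(n−1) = 284×(5.11)^0.54 = 684 K; P₂ = P₁(V₁/V₂)^n = 2550 kPa.
W = (P₁V₁−P₂V₂)/(n−1) = (207×2.62−2550×0.513)/0.54 = -1420 J.
ΔU = nCvΔT = 0.230×23.8×(684−284) = 2190 J.
Q = ΔU + W = 770 J.
Net over both steps: W = -1900 J, Q = -1090 J, ΔU = 808 J.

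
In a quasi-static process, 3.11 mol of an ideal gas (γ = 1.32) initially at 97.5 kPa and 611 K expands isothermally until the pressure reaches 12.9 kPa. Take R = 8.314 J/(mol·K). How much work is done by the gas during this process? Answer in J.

V₁ = nRT₁/P₁ = 3.11×8.314×611/97.5 = 162 L.
Isothermal: T stays 611 K; PV = const ⇒ V₂ = 1220 L, P₂ = 12.9 kPa.
W = nRT ln(V₂/V₁) = 3.11×8.314×611×ln(7.56) = 32000 J.

32000 J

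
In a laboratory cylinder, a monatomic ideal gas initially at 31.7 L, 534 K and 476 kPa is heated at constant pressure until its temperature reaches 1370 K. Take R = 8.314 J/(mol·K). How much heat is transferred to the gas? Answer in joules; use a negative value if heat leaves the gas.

n = P₁V₁/(RT₁) = 476×31.7/(8.314×534) = 3.40 mol.
Isobaric: P stays 476 kPa; V/T = const ⇒ T₂ = 1370 K, V₂ = 81.3 L.
W = PΔV = 476×(81.3−31.7) kPa·L = 23600 J.
ΔU = nCvΔT = 3.40×12.5×(1370−534) = 35400 J.
Q = ΔU + W = nCpΔT = 59100 J.

59100 J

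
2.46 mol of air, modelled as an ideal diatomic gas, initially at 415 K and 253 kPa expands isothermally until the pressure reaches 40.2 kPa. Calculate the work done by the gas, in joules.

15600 J

V₁ = nRT₁/P₁ = 2.46×8.314×415/253 = 33.5 L.
Isothermal: T stays 415 K; PV = const ⇒ V₂ = 211 L, P₂ = 40.2 kPa.
W = nRT ln(V₂/V₁) = 2.46×8.314×415×ln(6.29) = 15600 J.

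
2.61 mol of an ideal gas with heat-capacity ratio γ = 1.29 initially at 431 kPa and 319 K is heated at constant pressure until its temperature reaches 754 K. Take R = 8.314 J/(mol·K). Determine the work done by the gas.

9440 J

V₁ = nRT₁/P₁ = 2.61×8.314×319/431 = 16.1 L.
Isobaric: P stays 431 kPa; V/T = const ⇒ T₂ = 754 K, V₂ = 38.0 L.
W = PΔV = 431×(38.0−16.1) kPa·L = 9440 J.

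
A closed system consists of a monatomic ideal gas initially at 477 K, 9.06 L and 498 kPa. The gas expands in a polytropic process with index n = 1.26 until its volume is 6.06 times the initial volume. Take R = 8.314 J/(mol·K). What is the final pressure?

51.4 kPa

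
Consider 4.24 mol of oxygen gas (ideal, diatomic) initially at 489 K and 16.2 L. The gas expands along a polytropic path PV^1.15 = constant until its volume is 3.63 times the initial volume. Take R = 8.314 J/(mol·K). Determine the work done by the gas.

P₁ = nRT₁/V₁ = 4.24×8.314×489/16.2 = 1060 kPa.
Polytropic n=1.15: T₂ = T₁(V₁/V₂)^(n−1) = 489×(0.275)^0.15 = 403 K; P₂ = P₁(V₁/V₂)^n = 242 kPa.
W = (P₁V₁−P₂V₂)/(n−1) = (1060×16.2−242×58.8)/0.15 = 20200 J.

20200 J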